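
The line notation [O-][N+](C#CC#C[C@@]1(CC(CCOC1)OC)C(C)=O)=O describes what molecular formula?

C13H15NO5

Heavy atoms from the SMILES: 13 C, 1 N, 5 O.
Implicit hydrogens by atom environment:
  6 × C: no H
  4 × C: 2 H each → 8
  4 × O: no H
  2 × C: 3 H each → 6
  1 × C: 1 H
  1 × N (charge +1): no H
  1 × O (charge -1): no H
  Total hydrogens = 15.
Molecular formula: C13H15NO5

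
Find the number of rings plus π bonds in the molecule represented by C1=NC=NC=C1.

Molecular formula from the SMILES: C4H4N2.
DoU = (2C + 2 + N − H − X)/2 = (2·4 + 2 + 2 − 4 − 0)/2 = 8/2 = 4.
(Structurally: 1 ring(s) + 3 π bond(s) = 4.)

4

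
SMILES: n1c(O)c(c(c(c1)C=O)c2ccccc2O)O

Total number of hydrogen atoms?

9

Hydrogens are implicit in SMILES; fill each atom to its normal valence:
  6 × C (aromatic): no H
  5 × C (aromatic): 1 H each → 5
  3 × O: 1 H each → 3
  1 × C: 1 H
  1 × N (aromatic): no H
  1 × O: no H
  Total hydrogens = 9.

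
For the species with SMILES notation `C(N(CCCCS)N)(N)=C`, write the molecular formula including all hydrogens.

Heavy atoms from the SMILES: 6 C, 3 N, 1 S.
Implicit hydrogens by atom environment:
  5 × C: 2 H each → 10
  2 × N: 2 H each → 4
  1 × C: no H
  1 × N: no H
  1 × S: 1 H
  Total hydrogens = 15.
Molecular formula: C6H15N3S

C6H15N3S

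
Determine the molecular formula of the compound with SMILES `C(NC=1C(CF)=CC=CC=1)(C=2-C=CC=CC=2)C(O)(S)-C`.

C16H18FNOS

Heavy atoms from the SMILES: 16 C, 1 F, 1 N, 1 O, 1 S.
Implicit hydrogens by atom environment:
  9 × C (aromatic): 1 H each → 9
  3 × C (aromatic): no H
  1 × C: 3 H
  1 × C: 2 H
  1 × C: 1 H
  1 × C: no H
  1 × F: no H
  1 × N: 1 H
  1 × O: 1 H
  1 × S: 1 H
  Total hydrogens = 18.
Molecular formula: C16H18FNOS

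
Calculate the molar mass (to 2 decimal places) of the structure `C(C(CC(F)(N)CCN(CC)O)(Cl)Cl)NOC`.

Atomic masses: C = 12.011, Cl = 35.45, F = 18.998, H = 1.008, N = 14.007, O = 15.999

Molecular formula: C9H20Cl2FN3O2.
M = 9×12.011 + 2×35.45 + 1×18.998 + 20×1.008 + 3×14.007 + 2×15.999 = 292.18 g/mol.

292.18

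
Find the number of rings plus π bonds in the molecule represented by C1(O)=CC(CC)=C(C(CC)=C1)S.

Molecular formula from the SMILES: C10H14OS.
DoU = (2C + 2 + N − H − X)/2 = (2·10 + 2 + 0 − 14 − 0)/2 = 8/2 = 4.
(Structurally: 1 ring(s) + 3 π bond(s) = 4.)

4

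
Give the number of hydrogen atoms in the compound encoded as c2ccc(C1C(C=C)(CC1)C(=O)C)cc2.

Hydrogens are implicit in SMILES; fill each atom to its normal valence:
  5 × C (aromatic): 1 H each → 5
  3 × C: 2 H each → 6
  2 × C: 1 H each → 2
  2 × C: no H
  1 × C: 3 H
  1 × C (aromatic): no H
  1 × O: no H
  Total hydrogens = 16.

16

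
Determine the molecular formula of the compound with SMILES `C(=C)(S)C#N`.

C3H3NS

Heavy atoms from the SMILES: 3 C, 1 N, 1 S.
Implicit hydrogens by atom environment:
  2 × C: no H
  1 × C: 2 H
  1 × N: no H
  1 × S: 1 H
  Total hydrogens = 3.
Molecular formula: C3H3NS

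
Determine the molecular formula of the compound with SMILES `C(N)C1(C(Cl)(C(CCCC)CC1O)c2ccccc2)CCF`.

C18H27ClFNO

Heavy atoms from the SMILES: 18 C, 1 Cl, 1 F, 1 N, 1 O.
Implicit hydrogens by atom environment:
  7 × C: 2 H each → 14
  5 × C (aromatic): 1 H each → 5
  2 × C: 1 H each → 2
  2 × C: no H
  1 × C: 3 H
  1 × C (aromatic): no H
  1 × Cl: no H
  1 × F: no H
  1 × N: 2 H
  1 × O: 1 H
  Total hydrogens = 27.
Molecular formula: C18H27ClFNO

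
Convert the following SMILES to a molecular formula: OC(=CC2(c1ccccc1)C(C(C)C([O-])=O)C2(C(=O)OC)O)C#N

Heavy atoms from the SMILES: 17 C, 1 N, 6 O.
Implicit hydrogens by atom environment:
  6 × C: no H
  5 × C (aromatic): 1 H each → 5
  3 × C: 1 H each → 3
  3 × O: no H
  2 × C: 3 H each → 6
  2 × O: 1 H each → 2
  1 × C (aromatic): no H
  1 × N: no H
  1 × O (charge -1): no H
  Total hydrogens = 16.
Net charge -1.
Molecular formula: C17H16NO6-

C17H16NO6-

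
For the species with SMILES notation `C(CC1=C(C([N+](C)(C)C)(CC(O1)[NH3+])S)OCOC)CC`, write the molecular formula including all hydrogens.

[C14H30N2O3S]2+

Heavy atoms from the SMILES: 14 C, 2 N, 3 O, 1 S.
Implicit hydrogens by atom environment:
  5 × C: 3 H each → 15
  5 × C: 2 H each → 10
  3 × C: no H
  3 × O: no H
  1 × C: 1 H
  1 × N (charge +1): 3 H
  1 × N (charge +1): no H
  1 × S: 1 H
  Total hydrogens = 30.
Net charge +2.
Molecular formula: [C14H30N2O3S]2+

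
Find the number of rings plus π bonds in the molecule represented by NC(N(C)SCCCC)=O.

1

Molecular formula from the SMILES: C6H14N2OS.
DoU = (2C + 2 + N − H − X)/2 = (2·6 + 2 + 2 − 14 − 0)/2 = 2/2 = 1.
(Structurally: 0 ring(s) + 1 π bond(s) = 1.)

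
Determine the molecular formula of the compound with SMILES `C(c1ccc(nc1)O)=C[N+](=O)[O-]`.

Heavy atoms from the SMILES: 7 C, 2 N, 3 O.
Implicit hydrogens by atom environment:
  3 × C (aromatic): 1 H each → 3
  2 × C: 1 H each → 2
  2 × C (aromatic): no H
  1 × N (aromatic): no H
  1 × N (charge +1): no H
  1 × O: 1 H
  1 × O: no H
  1 × O (charge -1): no H
  Total hydrogens = 6.
Molecular formula: C7H6N2O3

C7H6N2O3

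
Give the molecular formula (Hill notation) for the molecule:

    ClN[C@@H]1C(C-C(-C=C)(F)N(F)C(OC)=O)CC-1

Heavy atoms from the SMILES: 10 C, 1 Cl, 2 F, 2 N, 2 O.
Implicit hydrogens by atom environment:
  4 × C: 2 H each → 8
  3 × C: 1 H each → 3
  2 × C: no H
  2 × F: no H
  2 × O: no H
  1 × C: 3 H
  1 × Cl: no H
  1 × N: 1 H
  1 × N: no H
  Total hydrogens = 15.
Molecular formula: C10H15ClF2N2O2

C10H15ClF2N2O2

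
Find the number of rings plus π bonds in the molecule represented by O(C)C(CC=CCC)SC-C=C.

2

Molecular formula from the SMILES: C10H18OS.
DoU = (2C + 2 + N − H − X)/2 = (2·10 + 2 + 0 − 18 − 0)/2 = 4/2 = 2.
(Structurally: 0 ring(s) + 2 π bond(s) = 2.)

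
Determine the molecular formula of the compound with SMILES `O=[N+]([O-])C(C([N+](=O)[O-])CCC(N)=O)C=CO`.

Heavy atoms from the SMILES: 7 C, 3 N, 6 O.
Implicit hydrogens by atom environment:
  4 × C: 1 H each → 4
  3 × O: no H
  2 × C: 2 H each → 4
  2 × N (charge +1): no H
  2 × O (charge -1): no H
  1 × C: no H
  1 × N: 2 H
  1 × O: 1 H
  Total hydrogens = 11.
Molecular formula: C7H11N3O6

C7H11N3O6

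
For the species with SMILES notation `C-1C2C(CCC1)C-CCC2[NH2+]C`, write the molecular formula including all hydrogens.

C11H22N+

Heavy atoms from the SMILES: 11 C, 1 N.
Implicit hydrogens by atom environment:
  7 × C: 2 H each → 14
  3 × C: 1 H each → 3
  1 × C: 3 H
  1 × N (charge +1): 2 H
  Total hydrogens = 22.
Net charge +1.
Molecular formula: C11H22N+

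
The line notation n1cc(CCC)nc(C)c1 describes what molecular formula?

Heavy atoms from the SMILES: 8 C, 2 N.
Implicit hydrogens by atom environment:
  2 × C: 3 H each → 6
  2 × C: 2 H each → 4
  2 × C (aromatic): 1 H each → 2
  2 × C (aromatic): no H
  2 × N (aromatic): no H
  Total hydrogens = 12.
Molecular formula: C8H12N2

C8H12N2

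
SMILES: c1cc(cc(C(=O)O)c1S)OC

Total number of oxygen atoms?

3

The symbol for oxygen appears 3 times in the SMILES.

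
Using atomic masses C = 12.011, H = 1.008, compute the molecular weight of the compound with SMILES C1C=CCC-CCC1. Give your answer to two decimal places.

110.20

Molecular formula: C8H14.
M = 8×12.011 + 14×1.008 = 110.20 g/mol.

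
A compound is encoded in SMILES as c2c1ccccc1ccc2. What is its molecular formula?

Heavy atoms from the SMILES: 10 C.
Implicit hydrogens by atom environment:
  8 × C (aromatic): 1 H each → 8
  2 × C (aromatic): no H
  Total hydrogens = 8.
Molecular formula: C10H8

C10H8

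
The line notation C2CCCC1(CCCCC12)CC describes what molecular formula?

C12H22

Heavy atoms from the SMILES: 12 C.
Implicit hydrogens by atom environment:
  9 × C: 2 H each → 18
  1 × C: 3 H
  1 × C: 1 H
  1 × C: no H
  Total hydrogens = 22.
Molecular formula: C12H22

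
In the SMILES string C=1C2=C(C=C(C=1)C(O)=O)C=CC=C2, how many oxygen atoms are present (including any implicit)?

The symbol for oxygen appears 2 times in the SMILES.

2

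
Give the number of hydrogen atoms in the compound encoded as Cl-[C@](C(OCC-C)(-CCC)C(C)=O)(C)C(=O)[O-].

20

Hydrogens are implicit in SMILES; fill each atom to its normal valence:
  4 × C: 3 H each → 12
  4 × C: 2 H each → 8
  4 × C: no H
  3 × O: no H
  1 × Cl: no H
  1 × O (charge -1): no H
  Total hydrogens = 20.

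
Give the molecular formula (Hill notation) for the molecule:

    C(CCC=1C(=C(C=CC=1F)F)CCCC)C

C14H20F2

Heavy atoms from the SMILES: 14 C, 2 F.
Implicit hydrogens by atom environment:
  6 × C: 2 H each → 12
  4 × C (aromatic): no H
  2 × C: 3 H each → 6
  2 × C (aromatic): 1 H each → 2
  2 × F: no H
  Total hydrogens = 20.
Molecular formula: C14H20F2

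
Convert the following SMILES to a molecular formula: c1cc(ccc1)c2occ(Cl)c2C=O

C11H7ClO2

Heavy atoms from the SMILES: 11 C, 1 Cl, 2 O.
Implicit hydrogens by atom environment:
  6 × C (aromatic): 1 H each → 6
  4 × C (aromatic): no H
  1 × C: 1 H
  1 × Cl: no H
  1 × O (aromatic): no H
  1 × O: no H
  Total hydrogens = 7.
Molecular formula: C11H7ClO2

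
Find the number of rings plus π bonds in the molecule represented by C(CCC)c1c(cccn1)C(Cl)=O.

Molecular formula from the SMILES: C10H12ClNO.
DoU = (2C + 2 + N − H − X)/2 = (2·10 + 2 + 1 − 12 − 1)/2 = 10/2 = 5.
(Structurally: 1 ring(s) + 4 π bond(s) = 5.)

5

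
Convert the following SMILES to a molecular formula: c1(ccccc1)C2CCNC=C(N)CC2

C13H18N2

Heavy atoms from the SMILES: 13 C, 2 N.
Implicit hydrogens by atom environment:
  5 × C (aromatic): 1 H each → 5
  4 × C: 2 H each → 8
  2 × C: 1 H each → 2
  1 × C: no H
  1 × C (aromatic): no H
  1 × N: 2 H
  1 × N: 1 H
  Total hydrogens = 18.
Molecular formula: C13H18N2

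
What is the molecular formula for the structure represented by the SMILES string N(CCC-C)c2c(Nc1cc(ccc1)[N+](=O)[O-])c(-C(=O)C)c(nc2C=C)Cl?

Heavy atoms from the SMILES: 19 C, 1 Cl, 4 N, 3 O.
Implicit hydrogens by atom environment:
  7 × C (aromatic): no H
  4 × C: 2 H each → 8
  4 × C (aromatic): 1 H each → 4
  2 × C: 3 H each → 6
  2 × N: 1 H each → 2
  2 × O: no H
  1 × C: 1 H
  1 × C: no H
  1 × Cl: no H
  1 × N (aromatic): no H
  1 × N (charge +1): no H
  1 × O (charge -1): no H
  Total hydrogens = 21.
Molecular formula: C19H21ClN4O3

C19H21ClN4O3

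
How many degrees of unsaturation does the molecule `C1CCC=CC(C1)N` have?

2

Molecular formula from the SMILES: C7H13N.
DoU = (2C + 2 + N − H − X)/2 = (2·7 + 2 + 1 − 13 − 0)/2 = 4/2 = 2.
(Structurally: 1 ring(s) + 1 π bond(s) = 2.)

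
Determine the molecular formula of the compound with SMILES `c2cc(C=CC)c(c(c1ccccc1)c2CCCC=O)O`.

C19H20O2

Heavy atoms from the SMILES: 19 C, 2 O.
Implicit hydrogens by atom environment:
  7 × C (aromatic): 1 H each → 7
  5 × C (aromatic): no H
  3 × C: 2 H each → 6
  3 × C: 1 H each → 3
  1 × C: 3 H
  1 × O: 1 H
  1 × O: no H
  Total hydrogens = 20.
Molecular formula: C19H20O2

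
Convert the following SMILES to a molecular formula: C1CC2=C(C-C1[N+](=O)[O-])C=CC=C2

Heavy atoms from the SMILES: 10 C, 1 N, 2 O.
Implicit hydrogens by atom environment:
  4 × C (aromatic): 1 H each → 4
  3 × C: 2 H each → 6
  2 × C (aromatic): no H
  1 × C: 1 H
  1 × N (charge +1): no H
  1 × O: no H
  1 × O (charge -1): no H
  Total hydrogens = 11.
Molecular formula: C10H11NO2

C10H11NO2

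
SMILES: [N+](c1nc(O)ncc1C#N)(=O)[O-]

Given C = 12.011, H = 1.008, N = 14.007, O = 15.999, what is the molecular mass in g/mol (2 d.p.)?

166.10

Molecular formula: C5H2N4O3.
M = 5×12.011 + 2×1.008 + 4×14.007 + 3×15.999 = 166.10 g/mol.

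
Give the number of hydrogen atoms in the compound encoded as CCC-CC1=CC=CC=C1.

Hydrogens are implicit in SMILES; fill each atom to its normal valence:
  5 × C (aromatic): 1 H each → 5
  3 × C: 2 H each → 6
  1 × C: 3 H
  1 × C (aromatic): no H
  Total hydrogens = 14.

14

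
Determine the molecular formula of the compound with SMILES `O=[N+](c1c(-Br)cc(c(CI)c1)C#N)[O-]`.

Heavy atoms from the SMILES: 1 Br, 8 C, 1 I, 2 N, 2 O.
Implicit hydrogens by atom environment:
  4 × C (aromatic): no H
  2 × C (aromatic): 1 H each → 2
  1 × Br: no H
  1 × C: 2 H
  1 × C: no H
  1 × I: no H
  1 × N: no H
  1 × N (charge +1): no H
  1 × O: no H
  1 × O (charge -1): no H
  Total hydrogens = 4.
Molecular formula: C8H4BrIN2O2

C8H4BrIN2O2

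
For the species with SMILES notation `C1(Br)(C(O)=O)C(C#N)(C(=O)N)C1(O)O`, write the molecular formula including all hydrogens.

C6H5BrN2O5

Heavy atoms from the SMILES: 1 Br, 6 C, 2 N, 5 O.
Implicit hydrogens by atom environment:
  6 × C: no H
  3 × O: 1 H each → 3
  2 × O: no H
  1 × Br: no H
  1 × N: 2 H
  1 × N: no H
  Total hydrogens = 5.
Molecular formula: C6H5BrN2O5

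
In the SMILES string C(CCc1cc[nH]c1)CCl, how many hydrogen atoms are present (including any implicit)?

12

Hydrogens are implicit in SMILES; fill each atom to its normal valence:
  4 × C: 2 H each → 8
  3 × C (aromatic): 1 H each → 3
  1 × C (aromatic): no H
  1 × Cl: no H
  1 × N (aromatic): 1 H
  Total hydrogens = 12.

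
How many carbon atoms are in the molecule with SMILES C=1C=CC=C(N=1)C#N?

The symbol for carbon appears 6 times in the SMILES.

6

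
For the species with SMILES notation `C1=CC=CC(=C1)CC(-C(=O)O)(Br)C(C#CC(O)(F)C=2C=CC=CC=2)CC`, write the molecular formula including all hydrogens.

C21H20BrFO3

Heavy atoms from the SMILES: 1 Br, 21 C, 1 F, 3 O.
Implicit hydrogens by atom environment:
  10 × C (aromatic): 1 H each → 10
  5 × C: no H
  2 × C: 2 H each → 4
  2 × C (aromatic): no H
  2 × O: 1 H each → 2
  1 × Br: no H
  1 × C: 3 H
  1 × C: 1 H
  1 × F: no H
  1 × O: no H
  Total hydrogens = 20.
Molecular formula: C21H20BrFO3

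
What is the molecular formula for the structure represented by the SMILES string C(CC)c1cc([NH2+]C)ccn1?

C9H15N2+

Heavy atoms from the SMILES: 9 C, 2 N.
Implicit hydrogens by atom environment:
  3 × C (aromatic): 1 H each → 3
  2 × C: 3 H each → 6
  2 × C: 2 H each → 4
  2 × C (aromatic): no H
  1 × N (charge +1): 2 H
  1 × N (aromatic): no H
  Total hydrogens = 15.
Net charge +1.
Molecular formula: C9H15N2+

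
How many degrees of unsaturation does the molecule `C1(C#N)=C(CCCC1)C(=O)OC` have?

5

Molecular formula from the SMILES: C9H11NO2.
DoU = (2C + 2 + N − H − X)/2 = (2·9 + 2 + 1 − 11 − 0)/2 = 10/2 = 5.
(Structurally: 1 ring(s) + 4 π bond(s) = 5.)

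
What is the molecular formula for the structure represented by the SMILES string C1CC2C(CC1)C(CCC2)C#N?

C11H17N

Heavy atoms from the SMILES: 11 C, 1 N.
Implicit hydrogens by atom environment:
  7 × C: 2 H each → 14
  3 × C: 1 H each → 3
  1 × C: no H
  1 × N: no H
  Total hydrogens = 17.
Molecular formula: C11H17N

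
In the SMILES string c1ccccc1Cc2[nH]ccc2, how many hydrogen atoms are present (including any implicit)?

Hydrogens are implicit in SMILES; fill each atom to its normal valence:
  8 × C (aromatic): 1 H each → 8
  2 × C (aromatic): no H
  1 × C: 2 H
  1 × N (aromatic): 1 H
  Total hydrogens = 11.

11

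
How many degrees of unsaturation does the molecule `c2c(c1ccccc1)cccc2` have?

Molecular formula from the SMILES: C12H10.
DoU = (2C + 2 + N − H − X)/2 = (2·12 + 2 + 0 − 10 − 0)/2 = 16/2 = 8.
(Structurally: 2 ring(s) + 6 π bond(s) = 8.)

8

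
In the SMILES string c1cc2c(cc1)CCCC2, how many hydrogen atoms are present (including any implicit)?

Hydrogens are implicit in SMILES; fill each atom to its normal valence:
  4 × C: 2 H each → 8
  4 × C (aromatic): 1 H each → 4
  2 × C (aromatic): no H
  Total hydrogens = 12.

12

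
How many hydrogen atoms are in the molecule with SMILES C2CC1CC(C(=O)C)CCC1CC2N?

Hydrogens are implicit in SMILES; fill each atom to its normal valence:
  6 × C: 2 H each → 12
  4 × C: 1 H each → 4
  1 × C: 3 H
  1 × C: no H
  1 × N: 2 H
  1 × O: no H
  Total hydrogens = 21.

21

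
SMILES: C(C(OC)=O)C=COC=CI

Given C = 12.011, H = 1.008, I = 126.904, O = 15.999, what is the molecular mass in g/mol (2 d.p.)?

Molecular formula: C7H9IO3.
M = 7×12.011 + 9×1.008 + 1×126.904 + 3×15.999 = 268.05 g/mol.

268.05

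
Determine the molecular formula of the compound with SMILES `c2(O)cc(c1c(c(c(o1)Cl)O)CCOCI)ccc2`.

C13H12ClIO4

Heavy atoms from the SMILES: 13 C, 1 Cl, 1 I, 4 O.
Implicit hydrogens by atom environment:
  6 × C (aromatic): no H
  4 × C (aromatic): 1 H each → 4
  3 × C: 2 H each → 6
  2 × O: 1 H each → 2
  1 × Cl: no H
  1 × I: no H
  1 × O (aromatic): no H
  1 × O: no H
  Total hydrogens = 12.
Molecular formula: C13H12ClIO4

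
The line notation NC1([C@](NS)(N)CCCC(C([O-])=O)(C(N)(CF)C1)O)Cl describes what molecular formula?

Heavy atoms from the SMILES: 10 C, 1 Cl, 1 F, 4 N, 3 O, 1 S.
Implicit hydrogens by atom environment:
  5 × C: 2 H each → 10
  5 × C: no H
  3 × N: 2 H each → 6
  1 × Cl: no H
  1 × F: no H
  1 × N: 1 H
  1 × O: 1 H
  1 × O: no H
  1 × O (charge -1): no H
  1 × S: 1 H
  Total hydrogens = 19.
Net charge -1.
Molecular formula: C10H19ClFN4O3S-

C10H19ClFN4O3S-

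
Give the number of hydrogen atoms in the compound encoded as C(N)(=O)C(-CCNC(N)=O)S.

11

Hydrogens are implicit in SMILES; fill each atom to its normal valence:
  2 × C: 2 H each → 4
  2 × C: no H
  2 × N: 2 H each → 4
  2 × O: no H
  1 × C: 1 H
  1 × N: 1 H
  1 × S: 1 H
  Total hydrogens = 11.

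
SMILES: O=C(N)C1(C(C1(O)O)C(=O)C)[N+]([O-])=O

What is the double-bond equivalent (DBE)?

Molecular formula from the SMILES: C6H8N2O6.
DoU = (2C + 2 + N − H − X)/2 = (2·6 + 2 + 2 − 8 − 0)/2 = 8/2 = 4.
(Structurally: 1 ring(s) + 3 π bond(s) = 4.)

4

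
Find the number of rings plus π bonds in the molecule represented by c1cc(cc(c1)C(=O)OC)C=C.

6

Molecular formula from the SMILES: C10H10O2.
DoU = (2C + 2 + N − H − X)/2 = (2·10 + 2 + 0 − 10 − 0)/2 = 12/2 = 6.
(Structurally: 1 ring(s) + 5 π bond(s) = 6.)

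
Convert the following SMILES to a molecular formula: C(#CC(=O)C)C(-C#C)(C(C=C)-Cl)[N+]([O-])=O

C10H8ClNO3

Heavy atoms from the SMILES: 10 C, 1 Cl, 1 N, 3 O.
Implicit hydrogens by atom environment:
  5 × C: no H
  3 × C: 1 H each → 3
  2 × O: no H
  1 × C: 3 H
  1 × C: 2 H
  1 × Cl: no H
  1 × N (charge +1): no H
  1 × O (charge -1): no H
  Total hydrogens = 8.
Molecular formula: C10H8ClNO3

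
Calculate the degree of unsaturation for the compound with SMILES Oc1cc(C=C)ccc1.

Molecular formula from the SMILES: C8H8O.
DoU = (2C + 2 + N − H − X)/2 = (2·8 + 2 + 0 − 8 − 0)/2 = 10/2 = 5.
(Structurally: 1 ring(s) + 4 π bond(s) = 5.)

5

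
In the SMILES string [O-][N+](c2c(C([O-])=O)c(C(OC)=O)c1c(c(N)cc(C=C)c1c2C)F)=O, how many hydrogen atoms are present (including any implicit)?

Hydrogens are implicit in SMILES; fill each atom to its normal valence:
  9 × C (aromatic): no H
  4 × O: no H
  2 × C: 3 H each → 6
  2 × C: no H
  2 × O (charge -1): no H
  1 × C: 2 H
  1 × C (aromatic): 1 H
  1 × C: 1 H
  1 × F: no H
  1 × N: 2 H
  1 × N (charge +1): no H
  Total hydrogens = 12.

12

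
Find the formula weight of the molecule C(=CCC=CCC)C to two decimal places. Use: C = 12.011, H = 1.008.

Molecular formula: C8H14.
M = 8×12.011 + 14×1.008 = 110.20 g/mol.

110.20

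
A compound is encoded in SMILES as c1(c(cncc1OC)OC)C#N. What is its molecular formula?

C8H8N2O2

Heavy atoms from the SMILES: 8 C, 2 N, 2 O.
Implicit hydrogens by atom environment:
  3 × C (aromatic): no H
  2 × C: 3 H each → 6
  2 × C (aromatic): 1 H each → 2
  2 × O: no H
  1 × C: no H
  1 × N (aromatic): no H
  1 × N: no H
  Total hydrogens = 8.
Molecular formula: C8H8N2O2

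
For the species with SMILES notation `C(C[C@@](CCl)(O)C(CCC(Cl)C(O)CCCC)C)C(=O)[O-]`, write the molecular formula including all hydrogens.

C15H27Cl2O4-

Heavy atoms from the SMILES: 15 C, 2 Cl, 4 O.
Implicit hydrogens by atom environment:
  8 × C: 2 H each → 16
  3 × C: 1 H each → 3
  2 × C: 3 H each → 6
  2 × C: no H
  2 × Cl: no H
  2 × O: 1 H each → 2
  1 × O: no H
  1 × O (charge -1): no H
  Total hydrogens = 27.
Net charge -1.
Molecular formula: C15H27Cl2O4-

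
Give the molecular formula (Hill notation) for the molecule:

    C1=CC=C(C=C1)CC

C8H10

Heavy atoms from the SMILES: 8 C.
Implicit hydrogens by atom environment:
  5 × C (aromatic): 1 H each → 5
  1 × C: 3 H
  1 × C: 2 H
  1 × C (aromatic): no H
  Total hydrogens = 10.
Molecular formula: C8H10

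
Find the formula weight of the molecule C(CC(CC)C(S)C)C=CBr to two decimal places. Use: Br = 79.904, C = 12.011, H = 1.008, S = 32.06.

Molecular formula: C9H17BrS.
M = 1×79.904 + 9×12.011 + 17×1.008 + 1×32.06 = 237.20 g/mol.

237.20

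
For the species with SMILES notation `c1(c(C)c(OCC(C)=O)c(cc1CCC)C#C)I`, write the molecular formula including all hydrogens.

C15H17IO2

Heavy atoms from the SMILES: 15 C, 1 I, 2 O.
Implicit hydrogens by atom environment:
  5 × C (aromatic): no H
  3 × C: 3 H each → 9
  3 × C: 2 H each → 6
  2 × C: no H
  2 × O: no H
  1 × C (aromatic): 1 H
  1 × C: 1 H
  1 × I: no H
  Total hydrogens = 17.
Molecular formula: C15H17IO2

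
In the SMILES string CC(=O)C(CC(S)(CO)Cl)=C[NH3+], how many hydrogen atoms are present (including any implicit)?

Hydrogens are implicit in SMILES; fill each atom to its normal valence:
  3 × C: no H
  2 × C: 2 H each → 4
  1 × C: 3 H
  1 × C: 1 H
  1 × Cl: no H
  1 × N (charge +1): 3 H
  1 × O: 1 H
  1 × O: no H
  1 × S: 1 H
  Total hydrogens = 13.

13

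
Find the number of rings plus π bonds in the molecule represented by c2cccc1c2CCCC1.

5

Molecular formula from the SMILES: C10H12.
DoU = (2C + 2 + N − H − X)/2 = (2·10 + 2 + 0 − 12 − 0)/2 = 10/2 = 5.
(Structurally: 2 ring(s) + 3 π bond(s) = 5.)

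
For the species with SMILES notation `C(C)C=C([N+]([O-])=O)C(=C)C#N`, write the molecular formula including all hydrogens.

C7H8N2O2

Heavy atoms from the SMILES: 7 C, 2 N, 2 O.
Implicit hydrogens by atom environment:
  3 × C: no H
  2 × C: 2 H each → 4
  1 × C: 3 H
  1 × C: 1 H
  1 × N (charge +1): no H
  1 × N: no H
  1 × O: no H
  1 × O (charge -1): no H
  Total hydrogens = 8.
Molecular formula: C7H8N2O2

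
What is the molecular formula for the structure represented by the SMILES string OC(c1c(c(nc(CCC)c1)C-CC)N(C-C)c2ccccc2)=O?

Heavy atoms from the SMILES: 20 C, 2 N, 2 O.
Implicit hydrogens by atom environment:
  6 × C (aromatic): 1 H each → 6
  5 × C: 2 H each → 10
  5 × C (aromatic): no H
  3 × C: 3 H each → 9
  1 × C: no H
  1 × N (aromatic): no H
  1 × N: no H
  1 × O: 1 H
  1 × O: no H
  Total hydrogens = 26.
Molecular formula: C20H26N2O2

C20H26N2O2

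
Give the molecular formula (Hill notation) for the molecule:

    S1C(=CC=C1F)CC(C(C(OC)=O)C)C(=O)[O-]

C11H12FO4S-

Heavy atoms from the SMILES: 11 C, 1 F, 4 O, 1 S.
Implicit hydrogens by atom environment:
  3 × O: no H
  2 × C: 3 H each → 6
  2 × C (aromatic): 1 H each → 2
  2 × C: 1 H each → 2
  2 × C (aromatic): no H
  2 × C: no H
  1 × C: 2 H
  1 × F: no H
  1 × O (charge -1): no H
  1 × S (aromatic): no H
  Total hydrogens = 12.
Net charge -1.
Molecular formula: C11H12FO4S-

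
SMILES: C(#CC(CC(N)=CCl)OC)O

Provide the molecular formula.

Heavy atoms from the SMILES: 7 C, 1 Cl, 1 N, 2 O.
Implicit hydrogens by atom environment:
  3 × C: no H
  2 × C: 1 H each → 2
  1 × C: 3 H
  1 × C: 2 H
  1 × Cl: no H
  1 × N: 2 H
  1 × O: 1 H
  1 × O: no H
  Total hydrogens = 10.
Molecular formula: C7H10ClNO2

C7H10ClNO2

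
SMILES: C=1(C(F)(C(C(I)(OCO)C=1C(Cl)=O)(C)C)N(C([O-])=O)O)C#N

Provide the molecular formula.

Heavy atoms from the SMILES: 11 C, 1 Cl, 1 F, 1 I, 2 N, 6 O.
Implicit hydrogens by atom environment:
  8 × C: no H
  3 × O: no H
  2 × C: 3 H each → 6
  2 × N: no H
  2 × O: 1 H each → 2
  1 × C: 2 H
  1 × Cl: no H
  1 × F: no H
  1 × I: no H
  1 × O (charge -1): no H
  Total hydrogens = 10.
Net charge -1.
Molecular formula: C11H10ClFIN2O6-

C11H10ClFIN2O6-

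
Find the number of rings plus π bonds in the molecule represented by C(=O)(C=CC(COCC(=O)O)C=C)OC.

Molecular formula from the SMILES: C10H14O5.
DoU = (2C + 2 + N − H − X)/2 = (2·10 + 2 + 0 − 14 − 0)/2 = 8/2 = 4.
(Structurally: 0 ring(s) + 4 π bond(s) = 4.)

4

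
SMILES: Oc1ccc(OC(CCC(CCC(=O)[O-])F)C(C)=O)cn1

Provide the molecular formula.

C14H17FNO5-

Heavy atoms from the SMILES: 14 C, 1 F, 1 N, 5 O.
Implicit hydrogens by atom environment:
  4 × C: 2 H each → 8
  3 × C (aromatic): 1 H each → 3
  3 × O: no H
  2 × C: 1 H each → 2
  2 × C (aromatic): no H
  2 × C: no H
  1 × C: 3 H
  1 × F: no H
  1 × N (aromatic): no H
  1 × O: 1 H
  1 × O (charge -1): no H
  Total hydrogens = 17.
Net charge -1.
Molecular formula: C14H17FNO5-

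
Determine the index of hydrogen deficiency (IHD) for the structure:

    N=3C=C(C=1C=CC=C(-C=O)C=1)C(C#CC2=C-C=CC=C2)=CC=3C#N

17

Molecular formula from the SMILES: C21H12N2O.
DoU = (2C + 2 + N − H − X)/2 = (2·21 + 2 + 2 − 12 − 0)/2 = 34/2 = 17.
(Structurally: 3 ring(s) + 14 π bond(s) = 17.)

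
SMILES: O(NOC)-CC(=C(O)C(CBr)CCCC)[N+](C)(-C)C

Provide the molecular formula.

C13H28BrN2O3+

Heavy atoms from the SMILES: 1 Br, 13 C, 2 N, 3 O.
Implicit hydrogens by atom environment:
  5 × C: 3 H each → 15
  5 × C: 2 H each → 10
  2 × C: no H
  2 × O: no H
  1 × Br: no H
  1 × C: 1 H
  1 × N: 1 H
  1 × N (charge +1): no H
  1 × O: 1 H
  Total hydrogens = 28.
Net charge +1.
Molecular formula: C13H28BrN2O3+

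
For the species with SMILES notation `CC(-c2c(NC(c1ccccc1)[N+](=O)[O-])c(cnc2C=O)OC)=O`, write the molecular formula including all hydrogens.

C16H15N3O5

Heavy atoms from the SMILES: 16 C, 3 N, 5 O.
Implicit hydrogens by atom environment:
  6 × C (aromatic): 1 H each → 6
  5 × C (aromatic): no H
  4 × O: no H
  2 × C: 3 H each → 6
  2 × C: 1 H each → 2
  1 × C: no H
  1 × N: 1 H
  1 × N (aromatic): no H
  1 × N (charge +1): no H
  1 × O (charge -1): no H
  Total hydrogens = 15.
Molecular formula: C16H15N3O5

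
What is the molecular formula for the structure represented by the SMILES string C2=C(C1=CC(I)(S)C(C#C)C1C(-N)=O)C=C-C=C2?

C14H12INOS

Heavy atoms from the SMILES: 14 C, 1 I, 1 N, 1 O, 1 S.
Implicit hydrogens by atom environment:
  5 × C (aromatic): 1 H each → 5
  4 × C: 1 H each → 4
  4 × C: no H
  1 × C (aromatic): no H
  1 × I: no H
  1 × N: 2 H
  1 × O: no H
  1 × S: 1 H
  Total hydrogens = 12.
Molecular formula: C14H12INOS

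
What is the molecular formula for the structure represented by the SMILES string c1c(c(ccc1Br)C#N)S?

C7H4BrNS

Heavy atoms from the SMILES: 1 Br, 7 C, 1 N, 1 S.
Implicit hydrogens by atom environment:
  3 × C (aromatic): 1 H each → 3
  3 × C (aromatic): no H
  1 × Br: no H
  1 × C: no H
  1 × N: no H
  1 × S: 1 H
  Total hydrogens = 4.
Molecular formula: C7H4BrNS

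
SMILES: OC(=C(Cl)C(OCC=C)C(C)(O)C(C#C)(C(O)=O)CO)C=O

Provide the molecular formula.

Heavy atoms from the SMILES: 14 C, 1 Cl, 7 O.
Implicit hydrogens by atom environment:
  6 × C: no H
  4 × C: 1 H each → 4
  4 × O: 1 H each → 4
  3 × C: 2 H each → 6
  3 × O: no H
  1 × C: 3 H
  1 × Cl: no H
  Total hydrogens = 17.
Molecular formula: C14H17ClO7

C14H17ClO7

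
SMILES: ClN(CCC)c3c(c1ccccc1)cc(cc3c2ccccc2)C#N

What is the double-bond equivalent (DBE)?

14

Molecular formula from the SMILES: C22H19ClN2.
DoU = (2C + 2 + N − H − X)/2 = (2·22 + 2 + 2 − 19 − 1)/2 = 28/2 = 14.
(Structurally: 3 ring(s) + 11 π bond(s) = 14.)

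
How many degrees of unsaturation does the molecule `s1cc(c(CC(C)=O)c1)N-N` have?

Molecular formula from the SMILES: C7H10N2OS.
DoU = (2C + 2 + N − H − X)/2 = (2·7 + 2 + 2 − 10 − 0)/2 = 8/2 = 4.
(Structurally: 1 ring(s) + 3 π bond(s) = 4.)

4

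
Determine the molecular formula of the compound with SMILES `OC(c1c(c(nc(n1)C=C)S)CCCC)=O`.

Heavy atoms from the SMILES: 11 C, 2 N, 2 O, 1 S.
Implicit hydrogens by atom environment:
  4 × C: 2 H each → 8
  4 × C (aromatic): no H
  2 × N (aromatic): no H
  1 × C: 3 H
  1 × C: 1 H
  1 × C: no H
  1 × O: 1 H
  1 × O: no H
  1 × S: 1 H
  Total hydrogens = 14.
Molecular formula: C11H14N2O2S

C11H14N2O2S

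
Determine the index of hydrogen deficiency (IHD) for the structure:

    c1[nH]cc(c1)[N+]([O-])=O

Molecular formula from the SMILES: C4H4N2O2.
DoU = (2C + 2 + N − H − X)/2 = (2·4 + 2 + 2 − 4 − 0)/2 = 8/2 = 4.
(Structurally: 1 ring(s) + 3 π bond(s) = 4.)

4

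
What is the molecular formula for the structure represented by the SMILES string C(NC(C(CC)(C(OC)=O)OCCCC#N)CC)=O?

Heavy atoms from the SMILES: 13 C, 2 N, 4 O.
Implicit hydrogens by atom environment:
  5 × C: 2 H each → 10
  4 × O: no H
  3 × C: 3 H each → 9
  3 × C: no H
  2 × C: 1 H each → 2
  1 × N: 1 H
  1 × N: no H
  Total hydrogens = 22.
Molecular formula: C13H22N2O4

C13H22N2O4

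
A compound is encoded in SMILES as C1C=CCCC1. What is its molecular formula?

Heavy atoms from the SMILES: 6 C.
Implicit hydrogens by atom environment:
  4 × C: 2 H each → 8
  2 × C: 1 H each → 2
  Total hydrogens = 10.
Molecular formula: C6H10

C6H10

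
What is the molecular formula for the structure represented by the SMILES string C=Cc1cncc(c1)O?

Heavy atoms from the SMILES: 7 C, 1 N, 1 O.
Implicit hydrogens by atom environment:
  3 × C (aromatic): 1 H each → 3
  2 × C (aromatic): no H
  1 × C: 2 H
  1 × C: 1 H
  1 × N (aromatic): no H
  1 × O: 1 H
  Total hydrogens = 7.
Molecular formula: C7H7NO

C7H7NO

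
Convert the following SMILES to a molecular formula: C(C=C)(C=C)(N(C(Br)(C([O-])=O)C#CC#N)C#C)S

C12H8BrN2O2S-

Heavy atoms from the SMILES: 1 Br, 12 C, 2 N, 2 O, 1 S.
Implicit hydrogens by atom environment:
  7 × C: no H
  3 × C: 1 H each → 3
  2 × C: 2 H each → 4
  2 × N: no H
  1 × Br: no H
  1 × O: no H
  1 × O (charge -1): no H
  1 × S: 1 H
  Total hydrogens = 8.
Net charge -1.
Molecular formula: C12H8BrN2O2S-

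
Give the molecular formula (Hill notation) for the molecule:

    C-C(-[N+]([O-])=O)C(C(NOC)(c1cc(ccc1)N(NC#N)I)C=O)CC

C15H20IN5O4

Heavy atoms from the SMILES: 15 C, 1 I, 5 N, 4 O.
Implicit hydrogens by atom environment:
  4 × C (aromatic): 1 H each → 4
  3 × C: 3 H each → 9
  3 × C: 1 H each → 3
  3 × O: no H
  2 × C: no H
  2 × C (aromatic): no H
  2 × N: 1 H each → 2
  2 × N: no H
  1 × C: 2 H
  1 × I: no H
  1 × N (charge +1): no H
  1 × O (charge -1): no H
  Total hydrogens = 20.
Molecular formula: C15H20IN5O4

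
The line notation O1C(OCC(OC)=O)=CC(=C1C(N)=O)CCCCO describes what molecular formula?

C12H17NO6

Heavy atoms from the SMILES: 12 C, 1 N, 6 O.
Implicit hydrogens by atom environment:
  5 × C: 2 H each → 10
  4 × O: no H
  3 × C (aromatic): no H
  2 × C: no H
  1 × C: 3 H
  1 × C (aromatic): 1 H
  1 × N: 2 H
  1 × O: 1 H
  1 × O (aromatic): no H
  Total hydrogens = 17.
Molecular formula: C12H17NO6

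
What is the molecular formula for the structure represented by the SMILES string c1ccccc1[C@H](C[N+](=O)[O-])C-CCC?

Heavy atoms from the SMILES: 12 C, 1 N, 2 O.
Implicit hydrogens by atom environment:
  5 × C (aromatic): 1 H each → 5
  4 × C: 2 H each → 8
  1 × C: 3 H
  1 × C: 1 H
  1 × C (aromatic): no H
  1 × N (charge +1): no H
  1 × O: no H
  1 × O (charge -1): no H
  Total hydrogens = 17.
Molecular formula: C12H17NO2

C12H17NO2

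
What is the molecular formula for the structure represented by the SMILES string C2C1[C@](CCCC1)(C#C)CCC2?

Heavy atoms from the SMILES: 12 C.
Implicit hydrogens by atom environment:
  8 × C: 2 H each → 16
  2 × C: 1 H each → 2
  2 × C: no H
  Total hydrogens = 18.
Molecular formula: C12H18

C12H18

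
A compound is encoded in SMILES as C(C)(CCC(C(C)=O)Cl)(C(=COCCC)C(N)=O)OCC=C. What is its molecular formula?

C16H26ClNO4

Heavy atoms from the SMILES: 16 C, 1 Cl, 1 N, 4 O.
Implicit hydrogens by atom environment:
  6 × C: 2 H each → 12
  4 × C: no H
  4 × O: no H
  3 × C: 3 H each → 9
  3 × C: 1 H each → 3
  1 × Cl: no H
  1 × N: 2 H
  Total hydrogens = 26.
Molecular formula: C16H26ClNO4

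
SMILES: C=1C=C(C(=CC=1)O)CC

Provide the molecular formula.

Heavy atoms from the SMILES: 8 C, 1 O.
Implicit hydrogens by atom environment:
  4 × C (aromatic): 1 H each → 4
  2 × C (aromatic): no H
  1 × C: 3 H
  1 × C: 2 H
  1 × O: 1 H
  Total hydrogens = 10.
Molecular formula: C8H10O

C8H10O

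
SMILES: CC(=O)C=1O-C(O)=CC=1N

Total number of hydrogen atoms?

Hydrogens are implicit in SMILES; fill each atom to its normal valence:
  3 × C (aromatic): no H
  1 × C: 3 H
  1 × C (aromatic): 1 H
  1 × C: no H
  1 × N: 2 H
  1 × O: 1 H
  1 × O (aromatic): no H
  1 × O: no H
  Total hydrogens = 7.

7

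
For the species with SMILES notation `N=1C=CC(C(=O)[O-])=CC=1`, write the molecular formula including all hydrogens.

C6H4NO2-

Heavy atoms from the SMILES: 6 C, 1 N, 2 O.
Implicit hydrogens by atom environment:
  4 × C (aromatic): 1 H each → 4
  1 × C (aromatic): no H
  1 × C: no H
  1 × N (aromatic): no H
  1 × O: no H
  1 × O (charge -1): no H
  Total hydrogens = 4.
Net charge -1.
Molecular formula: C6H4NO2-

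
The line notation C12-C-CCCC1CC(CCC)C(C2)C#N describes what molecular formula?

C14H23N

Heavy atoms from the SMILES: 14 C, 1 N.
Implicit hydrogens by atom environment:
  8 × C: 2 H each → 16
  4 × C: 1 H each → 4
  1 × C: 3 H
  1 × C: no H
  1 × N: no H
  Total hydrogens = 23.
Molecular formula: C14H23N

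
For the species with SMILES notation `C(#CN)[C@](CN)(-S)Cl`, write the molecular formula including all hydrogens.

Heavy atoms from the SMILES: 4 C, 1 Cl, 2 N, 1 S.
Implicit hydrogens by atom environment:
  3 × C: no H
  2 × N: 2 H each → 4
  1 × C: 2 H
  1 × Cl: no H
  1 × S: 1 H
  Total hydrogens = 7.
Molecular formula: C4H7ClN2S

C4H7ClN2S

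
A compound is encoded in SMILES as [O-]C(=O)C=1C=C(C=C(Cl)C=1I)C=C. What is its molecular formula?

C9H5ClIO2-

Heavy atoms from the SMILES: 9 C, 1 Cl, 1 I, 2 O.
Implicit hydrogens by atom environment:
  4 × C (aromatic): no H
  2 × C (aromatic): 1 H each → 2
  1 × C: 2 H
  1 × C: 1 H
  1 × C: no H
  1 × Cl: no H
  1 × I: no H
  1 × O: no H
  1 × O (charge -1): no H
  Total hydrogens = 5.
Net charge -1.
Molecular formula: C9H5ClIO2-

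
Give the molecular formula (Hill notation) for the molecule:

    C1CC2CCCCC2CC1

C10H18

Heavy atoms from the SMILES: 10 C.
Implicit hydrogens by atom environment:
  8 × C: 2 H each → 16
  2 × C: 1 H each → 2
  Total hydrogens = 18.
Molecular formula: C10H18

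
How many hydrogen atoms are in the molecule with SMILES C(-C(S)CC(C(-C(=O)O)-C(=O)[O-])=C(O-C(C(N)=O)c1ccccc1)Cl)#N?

Hydrogens are implicit in SMILES; fill each atom to its normal valence:
  6 × C: no H
  5 × C (aromatic): 1 H each → 5
  4 × O: no H
  3 × C: 1 H each → 3
  1 × C: 2 H
  1 × C (aromatic): no H
  1 × Cl: no H
  1 × N: 2 H
  1 × N: no H
  1 × O: 1 H
  1 × O (charge -1): no H
  1 × S: 1 H
  Total hydrogens = 14.

14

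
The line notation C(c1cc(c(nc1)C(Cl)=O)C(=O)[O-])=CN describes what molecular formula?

C9H6ClN2O3-

Heavy atoms from the SMILES: 9 C, 1 Cl, 2 N, 3 O.
Implicit hydrogens by atom environment:
  3 × C (aromatic): no H
  2 × C (aromatic): 1 H each → 2
  2 × C: 1 H each → 2
  2 × C: no H
  2 × O: no H
  1 × Cl: no H
  1 × N: 2 H
  1 × N (aromatic): no H
  1 × O (charge -1): no H
  Total hydrogens = 6.
Net charge -1.
Molecular formula: C9H6ClN2O3-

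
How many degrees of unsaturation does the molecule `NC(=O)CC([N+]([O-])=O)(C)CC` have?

Molecular formula from the SMILES: C6H12N2O3.
DoU = (2C + 2 + N − H − X)/2 = (2·6 + 2 + 2 − 12 − 0)/2 = 4/2 = 2.
(Structurally: 0 ring(s) + 2 π bond(s) = 2.)

2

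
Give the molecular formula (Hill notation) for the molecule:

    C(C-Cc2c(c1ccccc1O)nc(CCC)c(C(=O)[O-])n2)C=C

Heavy atoms from the SMILES: 19 C, 2 N, 3 O.
Implicit hydrogens by atom environment:
  6 × C: 2 H each → 12
  6 × C (aromatic): no H
  4 × C (aromatic): 1 H each → 4
  2 × N (aromatic): no H
  1 × C: 3 H
  1 × C: 1 H
  1 × C: no H
  1 × O: 1 H
  1 × O: no H
  1 × O (charge -1): no H
  Total hydrogens = 21.
Net charge -1.
Molecular formula: C19H21N2O3-

C19H21N2O3-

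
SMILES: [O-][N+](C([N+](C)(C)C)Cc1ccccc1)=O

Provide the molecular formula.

C11H17N2O2+

Heavy atoms from the SMILES: 11 C, 2 N, 2 O.
Implicit hydrogens by atom environment:
  5 × C (aromatic): 1 H each → 5
  3 × C: 3 H each → 9
  2 × N (charge +1): no H
  1 × C: 2 H
  1 × C: 1 H
  1 × C (aromatic): no H
  1 × O: no H
  1 × O (charge -1): no H
  Total hydrogens = 17.
Net charge +1.
Molecular formula: C11H17N2O2+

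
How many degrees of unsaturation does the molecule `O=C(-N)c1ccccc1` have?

5

Molecular formula from the SMILES: C7H7NO.
DoU = (2C + 2 + N − H − X)/2 = (2·7 + 2 + 1 − 7 − 0)/2 = 10/2 = 5.
(Structurally: 1 ring(s) + 4 π bond(s) = 5.)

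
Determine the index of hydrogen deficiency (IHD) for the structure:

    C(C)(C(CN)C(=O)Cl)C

Molecular formula from the SMILES: C6H12ClNO.
DoU = (2C + 2 + N − H − X)/2 = (2·6 + 2 + 1 − 12 − 1)/2 = 2/2 = 1.
(Structurally: 0 ring(s) + 1 π bond(s) = 1.)

1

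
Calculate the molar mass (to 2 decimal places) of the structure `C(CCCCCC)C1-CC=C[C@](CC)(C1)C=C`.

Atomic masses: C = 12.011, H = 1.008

Molecular formula: C17H30.
M = 17×12.011 + 30×1.008 = 234.43 g/mol.

234.43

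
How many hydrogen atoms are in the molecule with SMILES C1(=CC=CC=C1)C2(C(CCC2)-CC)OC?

Hydrogens are implicit in SMILES; fill each atom to its normal valence:
  5 × C (aromatic): 1 H each → 5
  4 × C: 2 H each → 8
  2 × C: 3 H each → 6
  1 × C: 1 H
  1 × C: no H
  1 × C (aromatic): no H
  1 × O: no H
  Total hydrogens = 20.

20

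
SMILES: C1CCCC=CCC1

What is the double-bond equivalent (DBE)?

Molecular formula from the SMILES: C8H14.
DoU = (2C + 2 + N − H − X)/2 = (2·8 + 2 + 0 − 14 − 0)/2 = 4/2 = 2.
(Structurally: 1 ring(s) + 1 π bond(s) = 2.)

2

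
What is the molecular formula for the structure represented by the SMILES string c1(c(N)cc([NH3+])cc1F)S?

C6H8FN2S+

Heavy atoms from the SMILES: 6 C, 1 F, 2 N, 1 S.
Implicit hydrogens by atom environment:
  4 × C (aromatic): no H
  2 × C (aromatic): 1 H each → 2
  1 × F: no H
  1 × N (charge +1): 3 H
  1 × N: 2 H
  1 × S: 1 H
  Total hydrogens = 8.
Net charge +1.
Molecular formula: C6H8FN2S+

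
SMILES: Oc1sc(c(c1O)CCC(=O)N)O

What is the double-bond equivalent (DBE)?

4

Molecular formula from the SMILES: C7H9NO4S.
DoU = (2C + 2 + N − H − X)/2 = (2·7 + 2 + 1 − 9 − 0)/2 = 8/2 = 4.
(Structurally: 1 ring(s) + 3 π bond(s) = 4.)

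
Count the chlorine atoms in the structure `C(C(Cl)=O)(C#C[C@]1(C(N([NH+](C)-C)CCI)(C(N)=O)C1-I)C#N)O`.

1

The symbol for chlorine appears 1 time in the SMILES.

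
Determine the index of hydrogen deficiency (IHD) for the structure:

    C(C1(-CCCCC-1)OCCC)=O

Molecular formula from the SMILES: C10H18O2.
DoU = (2C + 2 + N − H − X)/2 = (2·10 + 2 + 0 − 18 − 0)/2 = 4/2 = 2.
(Structurally: 1 ring(s) + 1 π bond(s) = 2.)

2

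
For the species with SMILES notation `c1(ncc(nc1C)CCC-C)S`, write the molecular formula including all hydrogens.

C9H14N2S

Heavy atoms from the SMILES: 9 C, 2 N, 1 S.
Implicit hydrogens by atom environment:
  3 × C: 2 H each → 6
  3 × C (aromatic): no H
  2 × C: 3 H each → 6
  2 × N (aromatic): no H
  1 × C (aromatic): 1 H
  1 × S: 1 H
  Total hydrogens = 14.
Molecular formula: C9H14N2S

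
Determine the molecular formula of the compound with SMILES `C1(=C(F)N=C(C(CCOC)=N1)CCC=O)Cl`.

C10H12ClFN2O2

Heavy atoms from the SMILES: 10 C, 1 Cl, 1 F, 2 N, 2 O.
Implicit hydrogens by atom environment:
  4 × C: 2 H each → 8
  4 × C (aromatic): no H
  2 × N (aromatic): no H
  2 × O: no H
  1 × C: 3 H
  1 × C: 1 H
  1 × Cl: no H
  1 × F: no H
  Total hydrogens = 12.
Molecular formula: C10H12ClFN2O2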